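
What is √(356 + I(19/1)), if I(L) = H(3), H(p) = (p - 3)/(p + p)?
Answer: 2*√89 ≈ 18.868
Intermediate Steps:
H(p) = (-3 + p)/(2*p) (H(p) = (-3 + p)/((2*p)) = (-3 + p)*(1/(2*p)) = (-3 + p)/(2*p))
I(L) = 0 (I(L) = (½)*(-3 + 3)/3 = (½)*(⅓)*0 = 0)
√(356 + I(19/1)) = √(356 + 0) = √356 = 2*√89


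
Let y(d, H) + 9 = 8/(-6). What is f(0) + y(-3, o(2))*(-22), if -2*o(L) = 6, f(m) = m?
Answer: 682/3 ≈ 227.33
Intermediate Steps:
o(L) = -3 (o(L) = -½*6 = -3)
y(d, H) = -31/3 (y(d, H) = -9 + 8/(-6) = -9 + 8*(-⅙) = -9 - 4/3 = -31/3)
f(0) + y(-3, o(2))*(-22) = 0 - 31/3*(-22) = 0 + 682/3 = 682/3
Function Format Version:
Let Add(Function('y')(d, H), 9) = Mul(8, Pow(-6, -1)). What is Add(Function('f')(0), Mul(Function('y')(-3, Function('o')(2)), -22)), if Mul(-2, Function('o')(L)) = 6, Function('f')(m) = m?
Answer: Rational(682, 3) ≈ 227.33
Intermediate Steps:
Function('o')(L) = -3 (Function('o')(L) = Mul(Rational(-1, 2), 6) = -3)
Function('y')(d, H) = Rational(-31, 3) (Function('y')(d, H) = Add(-9, Mul(8, Pow(-6, -1))) = Add(-9, Mul(8, Rational(-1, 6))) = Add(-9, Rational(-4, 3)) = Rational(-31, 3))
Add(Function('f')(0), Mul(Function('y')(-3, Function('o')(2)), -22)) = Add(0, Mul(Rational(-31, 3), -22)) = Add(0, Rational(682, 3)) = Rational(682, 3)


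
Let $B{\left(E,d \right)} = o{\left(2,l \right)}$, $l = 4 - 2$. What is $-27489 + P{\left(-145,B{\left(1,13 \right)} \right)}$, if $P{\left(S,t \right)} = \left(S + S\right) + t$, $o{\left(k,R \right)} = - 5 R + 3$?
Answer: $-27786$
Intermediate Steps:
$l = 2$ ($l = 4 - 2 = 2$)
$o{\left(k,R \right)} = 3 - 5 R$
$B{\left(E,d \right)} = -7$ ($B{\left(E,d \right)} = 3 - 10 = -7$)
$P{\left(S,t \right)} = t + 2 S$ ($P{\left(S,t \right)} = 2 S + t = t + 2 S$)
$-27489 + P{\left(-145,B{\left(1,13 \right)} \right)} = -27489 + \left(-7 + 2 \left(-145\right)\right) = -27489 - 297 = -27786$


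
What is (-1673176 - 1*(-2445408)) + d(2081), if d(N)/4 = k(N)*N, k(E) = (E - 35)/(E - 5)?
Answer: 135015378/173 ≈ 7.8044e+5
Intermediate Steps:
k(E) = (-35 + E)/(-5 + E)
d(N) = 4*N*(-35 + N)/(-5 + N) (d(N) = 4*(((-35 + N)/(-5 + N))*N) = 4*(N*(-35 + N)/(-5 + N)) = 4*N*(-35 + N)/(-5 + N))
(-1673176 - 1*(-2445408)) + d(2081) = (-1673176 - 1*(-2445408)) + 4*2081*(-35 + 2081)/(-5 + 2081) = (-1673176 + 2445408) + 4*2081*2046/2076 = 772232 + 4*2081*(1/2076)*2046 = 772232 + 1419242/173 = 135015378/173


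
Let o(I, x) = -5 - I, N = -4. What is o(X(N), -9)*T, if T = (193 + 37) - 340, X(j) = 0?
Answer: 550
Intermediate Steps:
T = -110 (T = 230 - 340 = -110)
o(X(N), -9)*T = (-5 - 1*0)*(-110) = (-5 + 0)*(-110) = -5*(-110) = 550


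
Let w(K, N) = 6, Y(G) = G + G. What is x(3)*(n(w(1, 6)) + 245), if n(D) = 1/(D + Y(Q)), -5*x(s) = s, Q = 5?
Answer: -11763/80 ≈ -147.04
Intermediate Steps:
x(s) = -s/5
Y(G) = 2*G
n(D) = 1/(10 + D) (n(D) = 1/(D + 2*5) = 1/(D + 10) = 1/(10 + D))
x(3)*(n(w(1, 6)) + 245) = (-⅕*3)*(1/(10 + 6) + 245) = -3*(1/16 + 245)/5 = -⅗*3921/16 = -11763/80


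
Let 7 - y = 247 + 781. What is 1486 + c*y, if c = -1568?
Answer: 1602414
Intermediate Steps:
y = -1021 (y = 7 - (247 + 781) = 7 - 1*1028 = 7 - 1028 = -1021)
1486 + c*y = 1486 - 1568*(-1021) = 1486 + 1600928 = 1602414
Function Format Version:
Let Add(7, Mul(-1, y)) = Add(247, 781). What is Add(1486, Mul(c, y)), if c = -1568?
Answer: 1602414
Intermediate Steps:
y = -1021 (y = Add(7, Mul(-1, Add(247, 781))) = Add(7, Mul(-1, 1028)) = Add(7, -1028) = -1021)
Add(1486, Mul(c, y)) = Add(1486, Mul(-1568, -1021)) = Add(1486, 1600928) = 1602414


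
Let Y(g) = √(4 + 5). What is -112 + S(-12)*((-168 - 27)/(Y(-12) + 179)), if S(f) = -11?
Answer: -1403/14 ≈ -100.21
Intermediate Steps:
Y(g) = 3 (Y(g) = √9 = 3)
-112 + S(-12)*((-168 - 27)/(Y(-12) + 179)) = -112 - 11*(-168 - 27)/(3 + 179) = -112 - (-2145)/182 = -112 - 11*(-15/14) = -112 + 165/14 = -1403/14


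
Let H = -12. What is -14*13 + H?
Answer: -194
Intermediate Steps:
-14*13 + H = -14*13 - 12 = -182 - 12 = -194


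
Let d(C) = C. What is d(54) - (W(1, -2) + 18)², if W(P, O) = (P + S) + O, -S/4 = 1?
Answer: -115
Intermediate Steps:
S = -4 (S = -4*1 = -4)
W(P, O) = -4 + O + P (W(P, O) = (P - 4) + O = (-4 + P) + O = -4 + O + P)
d(54) - (W(1, -2) + 18)² = 54 - ((-4 - 2 + 1) + 18)² = 54 - (-5 + 18)² = 54 - 1*13² = 54 - 1*169 = 54 - 169 = -115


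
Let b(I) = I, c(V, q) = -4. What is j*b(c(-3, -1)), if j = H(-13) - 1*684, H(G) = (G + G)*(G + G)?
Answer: 32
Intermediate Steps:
H(G) = 4*G**2 (H(G) = (2*G)*(2*G) = 4*G**2)
j = -8 (j = 4*(-13)**2 - 1*684 = 4*169 - 684 = 676 - 684 = -8)
j*b(c(-3, -1)) = -8*(-4) = 32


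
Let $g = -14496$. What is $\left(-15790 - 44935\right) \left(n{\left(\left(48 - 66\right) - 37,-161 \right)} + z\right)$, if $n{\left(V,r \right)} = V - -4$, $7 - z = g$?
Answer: $-877597700$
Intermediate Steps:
$z = 14503$ ($z = 7 - -14496 = 7 + 14496 = 14503$)
$n{\left(V,r \right)} = 4 + V$ ($n{\left(V,r \right)} = V + 4 = 4 + V$)
$\left(-15790 - 44935\right) \left(n{\left(\left(48 - 66\right) - 37,-161 \right)} + z\right) = \left(-15790 - 44935\right) \left(\left(4 + \left(\left(48 - 66\right) - 37\right)\right) + 14503\right) = - 60725 \left(\left(4 - 55\right) + 14503\right) = - 60725 \left(-51 + 14503\right) = \left(-60725\right) 14452 = -877597700$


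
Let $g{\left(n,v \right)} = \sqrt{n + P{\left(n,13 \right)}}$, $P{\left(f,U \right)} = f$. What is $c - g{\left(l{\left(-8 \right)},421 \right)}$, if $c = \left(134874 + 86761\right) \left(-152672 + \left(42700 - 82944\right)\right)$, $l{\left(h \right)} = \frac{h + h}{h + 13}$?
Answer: $-42756937660 - \frac{4 i \sqrt{10}}{5} \approx -4.2757 \cdot 10^{10} - 2.5298 i$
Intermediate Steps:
$l{\left(h \right)} = \frac{2 h}{13 + h}$
$g{\left(n,v \right)} = \sqrt{2} \sqrt{n}$ ($g{\left(n,v \right)} = \sqrt{n + n} = \sqrt{2 n} = \sqrt{2} \sqrt{n}$)
$c = -42756937660$ ($c = 221635 \left(-152672 + \left(42700 - 82944\right)\right) = 221635 \left(-152672 - 40244\right) = 221635 \left(-192916\right) = -42756937660$)
$c - g{\left(l{\left(-8 \right)},421 \right)} = -42756937660 - \sqrt{2} \sqrt{2 \left(-8\right) \frac{1}{13 - 8}} = -42756937660 - \sqrt{2} \sqrt{2 \left(-8\right) \frac{1}{5}} = -42756937660 - \sqrt{2} \sqrt{- \frac{16}{5}} = -42756937660 - \sqrt{2} \frac{4 i \sqrt{5}}{5} = -42756937660 - \frac{4 i \sqrt{10}}{5}$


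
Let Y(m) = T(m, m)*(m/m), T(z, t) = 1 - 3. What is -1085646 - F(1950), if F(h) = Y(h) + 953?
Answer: -1086597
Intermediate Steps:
T(z, t) = -2
Y(m) = -2 (Y(m) = -2*m/m = -2*1 = -2)
F(h) = 951 (F(h) = -2 + 953 = 951)
-1085646 - F(1950) = -1085646 - 1*951 = -1085646 - 951 = -1086597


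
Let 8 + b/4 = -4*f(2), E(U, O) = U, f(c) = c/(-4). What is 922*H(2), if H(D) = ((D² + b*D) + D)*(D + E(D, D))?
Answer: -154896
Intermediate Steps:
f(c) = -c/4 (f(c) = c*(-¼) = -c/4)
b = -24 (b = -32 + 4*(-(-1)*2) = -32 + 4*(-4*(-½)) = -32 + 4*2 = -32 + 8 = -24)
H(D) = 2*D*(D² - 23*D) (H(D) = ((D² - 24*D) + D)*(D + D) = (D² - 23*D)*(2*D) = 2*D*(D² - 23*D))
922*H(2) = 922*(2*2²*(-23 + 2)) = 922*(2*4*(-21)) = 922*(-168) = -154896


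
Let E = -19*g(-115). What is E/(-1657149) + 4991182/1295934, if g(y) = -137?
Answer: 32045577302/8323859427 ≈ 3.8498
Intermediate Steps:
E = 2603 (E = -19*(-137) = 2603)
E/(-1657149) + 4991182/1295934 = 2603/(-1657149) + 4991182/1295934 = 2603*(-1/1657149) + 4991182*(1/1295934) = -2603/1657149 + 58037/15069 = 32045577302/8323859427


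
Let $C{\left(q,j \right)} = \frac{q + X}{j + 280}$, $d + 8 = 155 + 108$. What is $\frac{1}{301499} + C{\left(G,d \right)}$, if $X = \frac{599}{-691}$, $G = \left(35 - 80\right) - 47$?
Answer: $- \frac{19347122644}{111459657815} \approx -0.17358$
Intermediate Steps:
$G = -92$ ($G = -45 - 47 = -92$)
$X = - \frac{599}{691}$ ($X = 599 \left(- \frac{1}{691}\right) = - \frac{599}{691} \approx -0.86686$)
$d = 255$ ($d = -8 + \left(155 + 108\right) = -8 + 263 = 255$)
$C{\left(q,j \right)} = \frac{- \frac{599}{691} + q}{280 + j}$ ($C{\left(q,j \right)} = \frac{q - \frac{599}{691}}{j + 280} = \frac{- \frac{599}{691} + q}{280 + j}$)
$\frac{1}{301499} + C{\left(G,d \right)} = \frac{1}{301499} + \frac{- \frac{599}{691} - 92}{280 + 255} = \frac{1}{301499} + \frac{1}{535} \left(- \frac{64171}{691}\right) = \frac{1}{301499} - \frac{64171}{369685} = - \frac{19347122644}{111459657815}$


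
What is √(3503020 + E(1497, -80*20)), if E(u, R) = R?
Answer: 134*√195 ≈ 1871.2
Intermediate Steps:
√(3503020 + E(1497, -80*20)) = √(3503020 - 80*20) = √(3503020 - 1600) = √3501420 = 134*√195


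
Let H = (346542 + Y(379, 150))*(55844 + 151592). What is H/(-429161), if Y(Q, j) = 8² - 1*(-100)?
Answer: -71919305816/429161 ≈ -1.6758e+5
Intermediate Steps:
Y(Q, j) = 164 (Y(Q, j) = 64 + 100 = 164)
H = 71919305816 (H = (346542 + 164)*(55844 + 151592) = 346706*207436 = 71919305816)
H/(-429161) = 71919305816/(-429161) = 71919305816*(-1/429161) = -71919305816/429161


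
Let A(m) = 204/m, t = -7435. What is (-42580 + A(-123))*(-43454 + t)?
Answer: 88844458872/41 ≈ 2.1669e+9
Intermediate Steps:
(-42580 + A(-123))*(-43454 + t) = (-42580 + 204/(-123))*(-43454 - 7435) = (-42580 + 204*(-1/123))*(-50889) = (-42580 - 68/41)*(-50889) = -1745848/41*(-50889) = 88844458872/41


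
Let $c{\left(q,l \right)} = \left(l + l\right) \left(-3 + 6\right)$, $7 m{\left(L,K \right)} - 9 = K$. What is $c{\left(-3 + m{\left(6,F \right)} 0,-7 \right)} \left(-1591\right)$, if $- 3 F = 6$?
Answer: $66822$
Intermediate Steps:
$F = -2$ ($F = \left(- \frac{1}{3}\right) 6 = -2$)
$m{\left(L,K \right)} = \frac{9}{7} + \frac{K}{7}$
$c{\left(q,l \right)} = 6 l$ ($c{\left(q,l \right)} = 2 l 3 = 6 l$)
$c{\left(-3 + m{\left(6,F \right)} 0,-7 \right)} \left(-1591\right) = 6 \left(-7\right) \left(-1591\right) = \left(-42\right) \left(-1591\right) = 66822$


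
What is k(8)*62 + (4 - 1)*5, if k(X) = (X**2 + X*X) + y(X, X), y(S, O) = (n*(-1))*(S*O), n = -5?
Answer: 27791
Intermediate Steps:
y(S, O) = 5*O*S (y(S, O) = (-5*(-1))*(S*O) = 5*(O*S) = 5*O*S)
k(X) = 7*X**2 (k(X) = (X**2 + X*X) + 5*X*X = (X**2 + X**2) + 5*X**2 = 2*X**2 + 5*X**2 = 7*X**2)
k(8)*62 + (4 - 1)*5 = (7*8**2)*62 + (4 - 1)*5 = (7*64)*62 + 3*5 = 448*62 + 15 = 27776 + 15 = 27791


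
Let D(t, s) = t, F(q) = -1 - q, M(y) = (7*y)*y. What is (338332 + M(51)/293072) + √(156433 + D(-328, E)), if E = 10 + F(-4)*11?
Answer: 99155654111/293072 + 3*√17345 ≈ 3.3873e+5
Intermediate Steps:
M(y) = 7*y²
E = 43 (E = 10 + (-1 - 1*(-4))*11 = 10 + (-1 + 4)*11 = 10 + 3*11 = 10 + 33 = 43)
(338332 + M(51)/293072) + √(156433 + D(-328, E)) = (338332 + (7*51²)/293072) + √(156433 - 328) = (338332 + (7*2601)*(1/293072)) + √156105 = (338332 + 18207*(1/293072)) + 3*√17345 = (338332 + 18207/293072) + 3*√17345 = 99155654111/293072 + 3*√17345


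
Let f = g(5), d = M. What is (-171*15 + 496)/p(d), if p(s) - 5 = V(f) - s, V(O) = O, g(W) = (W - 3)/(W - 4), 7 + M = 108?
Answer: 2069/94 ≈ 22.011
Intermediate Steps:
M = 101 (M = -7 + 108 = 101)
d = 101
g(W) = (-3 + W)/(-4 + W)
f = 2 (f = (-3 + 5)/(-4 + 5) = 2/1 = 1*2 = 2)
p(s) = 7 - s (p(s) = 5 + (2 - s) = 7 - s)
(-171*15 + 496)/p(d) = (-171*15 + 496)/(7 - 1*101) = (-2565 + 496)/(7 - 101) = -2069/(-94) = -2069*(-1/94) = 2069/94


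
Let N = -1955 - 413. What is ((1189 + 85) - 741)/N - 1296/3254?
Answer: -2401655/3852736 ≈ -0.62336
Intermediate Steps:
N = -2368
((1189 + 85) - 741)/N - 1296/3254 = ((1189 + 85) - 741)/(-2368) - 1296/3254 = (1274 - 741)*(-1/2368) - 1296*1/3254 = 533*(-1/2368) - 648/1627 = -533/2368 - 648/1627 = -2401655/3852736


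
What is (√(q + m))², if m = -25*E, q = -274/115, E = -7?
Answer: 19851/115 ≈ 172.62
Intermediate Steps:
q = -274/115 (q = -274*1/115 = -274/115 ≈ -2.3826)
m = 175 (m = -25*(-7) = 175)
(√(q + m))² = (√(-274/115 + 175))² = (√(19851/115))² = (√2282865/115)² = 19851/115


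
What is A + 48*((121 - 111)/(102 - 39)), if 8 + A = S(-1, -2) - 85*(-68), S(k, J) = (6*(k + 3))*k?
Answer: 121120/21 ≈ 5767.6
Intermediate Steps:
S(k, J) = k*(18 + 6*k) (S(k, J) = (6*(3 + k))*k = (18 + 6*k)*k = k*(18 + 6*k))
A = 5760 (A = -8 + (6*(-1)*(3 - 1) - 85*(-68)) = -8 + (6*(-1)*2 + 5780) = -8 + (-12 + 5780) = -8 + 5768 = 5760)
A + 48*((121 - 111)/(102 - 39)) = 5760 + 48*((121 - 111)/(102 - 39)) = 5760 + 48*(10/63) = 5760 + 160/21 = 121120/21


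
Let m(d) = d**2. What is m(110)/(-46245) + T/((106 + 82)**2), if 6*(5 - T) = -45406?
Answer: -7746443/163448328 ≈ -0.047394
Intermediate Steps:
T = 22718/3 (T = 5 - 1/6*(-45406) = 5 + 22703/3 = 22718/3 ≈ 7572.7)
m(110)/(-46245) + T/((106 + 82)**2) = 110**2/(-46245) + 22718/(3*((106 + 82)**2)) = 12100*(-1/46245) + 22718/(3*(188**2)) = -2420/9249 + (22718/3)/35344 = -2420/9249 + (22718/3)*(1/35344) = -2420/9249 + 11359/53016 = -7746443/163448328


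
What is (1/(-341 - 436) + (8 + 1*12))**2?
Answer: 241460521/603729 ≈ 399.95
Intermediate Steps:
(1/(-341 - 436) + (8 + 1*12))**2 = (1/(-777) + (8 + 12))**2 = (-1/777 + 20)**2 = (15539/777)**2 = 241460521/603729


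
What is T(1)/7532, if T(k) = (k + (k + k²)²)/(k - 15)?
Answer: -5/105448 ≈ -4.7417e-5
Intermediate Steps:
T(k) = (k + (k + k²)²)/(-15 + k)
T(1)/7532 = (1*(1 + 1*(1 + 1)²)/(-15 + 1))/7532 = (1*(1 + 1*2²)/(-14))*(1/7532) = (1*(-1/14)*(1 + 1*4))*(1/7532) = (1*(-1/14)*(1 + 4))*(1/7532) = (1*(-1/14)*5)*(1/7532) = -5/14*1/7532 = -5/105448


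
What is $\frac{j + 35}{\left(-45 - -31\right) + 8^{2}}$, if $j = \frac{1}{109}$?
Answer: $\frac{1908}{2725} \approx 0.70018$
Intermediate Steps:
$j = \frac{1}{109} \approx 0.0091743$
$\frac{j + 35}{\left(-45 - -31\right) + 8^{2}} = \frac{\frac{1}{109} + 35}{\left(-45 - -31\right) + 8^{2}} = \frac{3816}{109 \left(\left(-45 + 31\right) + 64\right)} = \frac{3816}{109 \left(-14 + 64\right)} = \frac{3816}{109 \cdot 50} = \frac{3816}{109} \cdot \frac{1}{50} = \frac{1908}{2725}$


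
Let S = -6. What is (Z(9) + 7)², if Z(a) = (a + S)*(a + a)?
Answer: 3721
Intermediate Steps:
Z(a) = 2*a*(-6 + a) (Z(a) = (a - 6)*(a + a) = (-6 + a)*(2*a) = 2*a*(-6 + a))
(Z(9) + 7)² = (2*9*(-6 + 9) + 7)² = (2*9*3 + 7)² = (54 + 7)² = 61² = 3721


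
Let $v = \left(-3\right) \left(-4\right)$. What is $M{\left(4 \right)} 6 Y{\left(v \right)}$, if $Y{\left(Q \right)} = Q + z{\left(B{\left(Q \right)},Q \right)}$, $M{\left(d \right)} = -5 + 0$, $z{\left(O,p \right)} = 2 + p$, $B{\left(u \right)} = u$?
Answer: $-780$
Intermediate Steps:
$v = 12$
$M{\left(d \right)} = -5$
$Y{\left(Q \right)} = 2 + 2 Q$ ($Y{\left(Q \right)} = Q + \left(2 + Q\right) = 2 + 2 Q$)
$M{\left(4 \right)} 6 Y{\left(v \right)} = \left(-5\right) 6 \left(2 + 2 \cdot 12\right) = - 30 \left(2 + 24\right) = \left(-30\right) 26 = -780$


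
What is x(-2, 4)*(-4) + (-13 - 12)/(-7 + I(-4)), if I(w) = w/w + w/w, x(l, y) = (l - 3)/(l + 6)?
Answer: 10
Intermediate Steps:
x(l, y) = (-3 + l)/(6 + l)
I(w) = 2 (I(w) = 1 + 1 = 2)
x(-2, 4)*(-4) + (-13 - 12)/(-7 + I(-4)) = ((-3 - 2)/(6 - 2))*(-4) + (-13 - 12)/(-7 + 2) = (-5/4)*(-4) - 25/(-5) = ((1/4)*(-5))*(-4) - 25*(-1/5) = -5/4*(-4) + 5 = 5 + 5 = 10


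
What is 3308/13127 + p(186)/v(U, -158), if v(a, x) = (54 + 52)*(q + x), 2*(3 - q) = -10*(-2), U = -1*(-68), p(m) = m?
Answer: 9235883/38265205 ≈ 0.24136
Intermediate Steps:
U = 68
q = -7 (q = 3 - (-5)*(-2) = 3 - ½*20 = 3 - 10 = -7)
v(a, x) = -742 + 106*x (v(a, x) = (54 + 52)*(-7 + x) = 106*(-7 + x) = -742 + 106*x)
3308/13127 + p(186)/v(U, -158) = 3308/13127 + 186/(-742 + 106*(-158)) = 3308*(1/13127) + 186/(-742 - 16748) = 3308/13127 + 186/(-17490) = 3308/13127 + 186*(-1/17490) = 3308/13127 - 31/2915 = 9235883/38265205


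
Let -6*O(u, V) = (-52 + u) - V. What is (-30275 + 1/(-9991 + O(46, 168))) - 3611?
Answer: -337572333/9962 ≈ -33886.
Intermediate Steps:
O(u, V) = 26/3 - u/6 + V/6 (O(u, V) = -((-52 + u) - V)/6 = -(-52 + u - V)/6 = 26/3 - u/6 + V/6)
(-30275 + 1/(-9991 + O(46, 168))) - 3611 = (-30275 + 1/(-9991 + (26/3 - ⅙*46 + (⅙)*168))) - 3611 = (-30275 + 1/(-9991 + (26/3 - 23/3 + 28))) - 3611 = (-30275 + 1/(-9991 + 29)) - 3611 = (-30275 + 1/(-9962)) - 3611 = (-30275 - 1/9962) - 3611 = -301599551/9962 - 3611 = -337572333/9962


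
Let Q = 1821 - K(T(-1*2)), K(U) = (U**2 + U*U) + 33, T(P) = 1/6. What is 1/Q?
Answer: 18/32183 ≈ 0.00055930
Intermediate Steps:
T(P) = 1/6
K(U) = 33 + 2*U**2 (K(U) = (U**2 + U**2) + 33 = 2*U**2 + 33 = 33 + 2*U**2)
Q = 32183/18 (Q = 1821 - (33 + 2*(1/6)**2) = 1821 - (33 + 2*(1/36)) = 1821 - (33 + 1/18) = 1821 - 1*595/18 = 1821 - 595/18 = 32183/18 ≈ 1787.9)
1/Q = 1/(32183/18) = 18/32183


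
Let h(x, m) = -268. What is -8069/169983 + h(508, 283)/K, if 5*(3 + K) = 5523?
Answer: -444806/1529847 ≈ -0.29075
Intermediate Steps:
K = 5508/5 (K = -3 + (1/5)*5523 = -3 + 5523/5 = 5508/5 ≈ 1101.6)
-8069/169983 + h(508, 283)/K = -8069/169983 - 268/5508/5 = -8069*1/169983 - 268*5/5508 = -8069/169983 - 335/1377 = -444806/1529847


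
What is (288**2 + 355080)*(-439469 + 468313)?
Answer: 12634364256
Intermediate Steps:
(288**2 + 355080)*(-439469 + 468313) = (82944 + 355080)*28844 = 438024*28844 = 12634364256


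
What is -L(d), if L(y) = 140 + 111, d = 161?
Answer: -251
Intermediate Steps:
L(y) = 251
-L(d) = -1*251 = -251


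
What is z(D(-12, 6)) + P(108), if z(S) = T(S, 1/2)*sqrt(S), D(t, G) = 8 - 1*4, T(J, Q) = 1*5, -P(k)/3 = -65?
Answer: 205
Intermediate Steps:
P(k) = 195 (P(k) = -3*(-65) = 195)
T(J, Q) = 5
D(t, G) = 4 (D(t, G) = 8 - 4 = 4)
z(S) = 5*sqrt(S)
z(D(-12, 6)) + P(108) = 5*sqrt(4) + 195 = 5*2 + 195 = 10 + 195 = 205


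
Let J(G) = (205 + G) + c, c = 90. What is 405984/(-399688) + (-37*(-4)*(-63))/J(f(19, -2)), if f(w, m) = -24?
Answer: -479589072/13539431 ≈ -35.422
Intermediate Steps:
J(G) = 295 + G (J(G) = (205 + G) + 90 = 295 + G)
405984/(-399688) + (-37*(-4)*(-63))/J(f(19, -2)) = 405984/(-399688) + (-37*(-4)*(-63))/(295 - 24) = 405984*(-1/399688) + (148*(-63))/271 = -50748/49961 - 9324*1/271 = -50748/49961 - 9324/271 = -479589072/13539431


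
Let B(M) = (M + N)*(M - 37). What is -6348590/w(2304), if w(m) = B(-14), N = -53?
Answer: -6348590/3417 ≈ -1857.9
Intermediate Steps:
B(M) = (-53 + M)*(-37 + M) (B(M) = (M - 53)*(M - 37) = (-53 + M)*(-37 + M))
w(m) = 3417 (w(m) = 1961 + (-14)**2 - 90*(-14) = 1961 + 196 + 1260 = 3417)
-6348590/w(2304) = -6348590/3417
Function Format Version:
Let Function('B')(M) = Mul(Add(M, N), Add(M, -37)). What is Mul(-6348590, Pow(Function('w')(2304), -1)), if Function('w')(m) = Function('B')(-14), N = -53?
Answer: Rational(-6348590, 3417) ≈ -1857.9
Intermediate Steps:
Function('B')(M) = Mul(Add(-53, M), Add(-37, M)) (Function('B')(M) = Mul(Add(M, -53), Add(M, -37)) = Mul(Add(-53, M), Add(-37, M)))
Function('w')(m) = 3417 (Function('w')(m) = Add(1961, Pow(-14, 2), Mul(-90, -14)) = Add(1961, 196, 1260) = 3417)
Mul(-6348590, Pow(Function('w')(2304), -1)) = Mul(-6348590, Pow(3417, -1)) = Mul(-6348590, Rational(1, 3417)) = Rational(-6348590, 3417)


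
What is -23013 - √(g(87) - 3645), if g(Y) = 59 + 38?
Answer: -23013 - 2*I*√887 ≈ -23013.0 - 59.565*I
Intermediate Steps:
g(Y) = 97
-23013 - √(g(87) - 3645) = -23013 - √(97 - 3645) = -23013 - √(-3548) = -23013 - 2*I*√887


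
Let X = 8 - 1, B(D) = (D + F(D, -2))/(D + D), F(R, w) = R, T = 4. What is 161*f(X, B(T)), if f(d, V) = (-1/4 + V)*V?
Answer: 483/4 ≈ 120.75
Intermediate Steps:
B(D) = 1 (B(D) = (D + D)/(D + D) = (2*D)/((2*D)) = (2*D)*(1/(2*D)) = 1)
X = 7
f(d, V) = V*(-1/4 + V) (f(d, V) = (-1*1/4 + V)*V = (-1/4 + V)*V = V*(-1/4 + V))
161*f(X, B(T)) = 161*(1*(-1/4 + 1)) = 161*(1*(3/4)) = 161*(3/4) = 483/4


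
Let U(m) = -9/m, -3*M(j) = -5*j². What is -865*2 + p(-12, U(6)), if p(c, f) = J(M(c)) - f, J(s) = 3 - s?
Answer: -3931/2 ≈ -1965.5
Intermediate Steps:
M(j) = 5*j²/3 (M(j) = -(-5)*j²/3 = 5*j²/3)
p(c, f) = 3 - f - 5*c²/3 (p(c, f) = (3 - 5*c²/3) - f = 3 - f - 5*c²/3)
-865*2 + p(-12, U(6)) = -865*2 + (3 - (-9)/6 - 5/3*(-12)²) = -1730 + (3 - (-9)/6 - 5/3*144) = -1730 + (3 - 1*(-3/2) - 240) = -1730 + (3 + 3/2 - 240) = -1730 - 471/2 = -3931/2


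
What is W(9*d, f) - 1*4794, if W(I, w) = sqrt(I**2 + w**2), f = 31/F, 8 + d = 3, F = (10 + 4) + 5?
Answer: -4794 + sqrt(731986)/19 ≈ -4749.0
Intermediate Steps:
F = 19 (F = 14 + 5 = 19)
d = -5 (d = -8 + 3 = -5)
f = 31/19 ≈ 1.6316
W(9*d, f) - 1*4794 = sqrt((9*(-5))**2 + (31/19)**2) - 1*4794 = sqrt((-45)**2 + 961/361) - 4794 = sqrt(2025 + 961/361) - 4794 = sqrt(731986/361) - 4794 = sqrt(731986)/19 - 4794 = -4794 + sqrt(731986)/19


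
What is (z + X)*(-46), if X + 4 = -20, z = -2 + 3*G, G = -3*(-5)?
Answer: -874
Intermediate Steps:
G = 15
z = 43 (z = -2 + 3*15 = -2 + 45 = 43)
X = -24 (X = -4 - 20 = -24)
(z + X)*(-46) = (43 - 24)*(-46) = 19*(-46) = -874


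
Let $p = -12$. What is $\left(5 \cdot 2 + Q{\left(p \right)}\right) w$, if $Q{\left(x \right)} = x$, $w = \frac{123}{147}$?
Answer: $- \frac{82}{49} \approx -1.6735$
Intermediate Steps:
$w = \frac{41}{49}$ ($w = 123 \cdot \frac{1}{147} = \frac{41}{49} \approx 0.83673$)
$\left(5 \cdot 2 + Q{\left(p \right)}\right) w = \left(5 \cdot 2 - 12\right) \frac{41}{49} = \left(10 - 12\right) \frac{41}{49} = \left(-2\right) \frac{41}{49} = - \frac{82}{49}$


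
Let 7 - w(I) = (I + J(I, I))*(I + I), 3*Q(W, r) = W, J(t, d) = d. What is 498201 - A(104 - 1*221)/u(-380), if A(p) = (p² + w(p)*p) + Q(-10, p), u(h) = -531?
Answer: 812892149/1593 ≈ 5.1029e+5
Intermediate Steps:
Q(W, r) = W/3
w(I) = 7 - 4*I² (w(I) = 7 - (I + I)*(I + I) = 7 - 2*I*2*I = 7 - 4*I²)
A(p) = -10/3 + p² + p*(7 - 4*p²) (A(p) = (p² + (7 - 4*p²)*p) + (⅓)*(-10) = (p² + p*(7 - 4*p²)) - 10/3 = -10/3 + p² + p*(7 - 4*p²))
498201 - A(104 - 1*221)/u(-380) = 498201 - (-10/3 + (104 - 1*221)² - 4*(104 - 1*221)³ + 7*(104 - 1*221))/(-531) = 498201 - (-10/3 + (104 - 221)² - 4*(104 - 221)³ + 7*(104 - 221))*(-1)/531 = 498201 - (-10/3 + (-117)² - 4*(-117)³ + 7*(-117))*(-1)/531 = 498201 - (-10/3 + 13689 - 4*(-1601613) - 819)*(-1)/531 = 498201 - (-10/3 + 13689 + 6406452 - 819)*(-1)/531 = 498201 - 19257956*(-1)/(3*531) = 498201 - 1*(-19257956/1593) = 498201 + 19257956/1593 = 812892149/1593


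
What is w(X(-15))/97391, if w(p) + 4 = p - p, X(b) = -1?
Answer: -4/97391 ≈ -4.1072e-5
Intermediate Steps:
w(p) = -4 (w(p) = -4 + (p - p) = -4 + 0 = -4)
w(X(-15))/97391 = -4/97391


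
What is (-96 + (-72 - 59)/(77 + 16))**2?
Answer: 82065481/8649 ≈ 9488.4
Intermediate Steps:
(-96 + (-72 - 59)/(77 + 16))**2 = (-96 - 131/93)**2 = (-9059/93)**2 = 82065481/8649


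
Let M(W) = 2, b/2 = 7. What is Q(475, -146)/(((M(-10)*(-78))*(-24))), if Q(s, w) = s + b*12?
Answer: 643/3744 ≈ 0.17174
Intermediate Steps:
b = 14 (b = 2*7 = 14)
Q(s, w) = 168 + s (Q(s, w) = s + 14*12 = s + 168 = 168 + s)
Q(475, -146)/(((M(-10)*(-78))*(-24))) = (168 + 475)/(((2*(-78))*(-24))) = 643/((-156*(-24))) = 643/3744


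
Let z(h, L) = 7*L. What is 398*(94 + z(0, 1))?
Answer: 40198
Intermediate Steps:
398*(94 + z(0, 1)) = 398*(94 + 7*1) = 398*(94 + 7) = 398*101 = 40198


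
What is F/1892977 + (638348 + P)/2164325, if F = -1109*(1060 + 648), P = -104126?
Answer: -3088333855006/4097017445525 ≈ -0.75380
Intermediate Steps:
F = -1894172 (F = -1109*1708 = -1894172)
F/1892977 + (638348 + P)/2164325 = -1894172/1892977 + (638348 - 104126)/2164325 = -1894172*1/1892977 + 534222*(1/2164325) = -1894172/1892977 + 534222/2164325 = -3088333855006/4097017445525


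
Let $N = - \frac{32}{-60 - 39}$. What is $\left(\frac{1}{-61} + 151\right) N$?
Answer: $\frac{98240}{2013} \approx 48.803$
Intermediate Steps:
$N = \frac{32}{99}$ ($N = - \frac{32}{-99} = \left(-32\right) \left(- \frac{1}{99}\right) = \frac{32}{99} \approx 0.32323$)
$\left(\frac{1}{-61} + 151\right) N = \left(\frac{1}{-61} + 151\right) \frac{32}{99} = \left(- \frac{1}{61} + 151\right) \frac{32}{99} = \frac{9210}{61} \cdot \frac{32}{99} = \frac{98240}{2013}$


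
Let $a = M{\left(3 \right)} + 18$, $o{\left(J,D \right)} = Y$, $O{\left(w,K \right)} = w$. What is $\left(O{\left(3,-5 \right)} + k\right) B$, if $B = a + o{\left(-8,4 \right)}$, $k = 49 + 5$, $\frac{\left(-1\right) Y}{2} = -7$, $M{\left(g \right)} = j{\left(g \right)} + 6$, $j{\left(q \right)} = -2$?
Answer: $2052$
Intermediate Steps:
$M{\left(g \right)} = 4$ ($M{\left(g \right)} = -2 + 6 = 4$)
$Y = 14$ ($Y = \left(-2\right) \left(-7\right) = 14$)
$o{\left(J,D \right)} = 14$
$a = 22$ ($a = 4 + 18 = 22$)
$k = 54$
$B = 36$ ($B = 22 + 14 = 36$)
$\left(O{\left(3,-5 \right)} + k\right) B = \left(3 + 54\right) 36 = 57 \cdot 36 = 2052$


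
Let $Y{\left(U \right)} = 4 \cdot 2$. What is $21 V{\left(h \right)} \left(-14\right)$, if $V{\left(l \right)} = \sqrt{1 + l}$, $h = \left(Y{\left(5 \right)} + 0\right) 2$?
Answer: $- 294 \sqrt{17} \approx -1212.2$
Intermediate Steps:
$Y{\left(U \right)} = 8$
$h = 16$ ($h = \left(8 + 0\right) 2 = 8 \cdot 2 = 16$)
$21 V{\left(h \right)} \left(-14\right) = 21 \sqrt{1 + 16} \left(-14\right) = 21 \sqrt{17} \left(-14\right) = - 294 \sqrt{17}$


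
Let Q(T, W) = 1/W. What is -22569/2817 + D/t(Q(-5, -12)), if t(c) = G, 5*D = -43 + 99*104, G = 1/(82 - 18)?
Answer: 616126673/4695 ≈ 1.3123e+5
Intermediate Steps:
G = 1/64 ≈ 0.015625
D = 10253/5 (D = (-43 + 99*104)/5 = (-43 + 10296)/5 = (⅕)*10253 = 10253/5 ≈ 2050.6)
t(c) = 1/64
-22569/2817 + D/t(Q(-5, -12)) = -22569/2817 + 10253/(5*(1/64)) = -22569*1/2817 + (10253/5)*64 = -7523/939 + 656192/5 = 616126673/4695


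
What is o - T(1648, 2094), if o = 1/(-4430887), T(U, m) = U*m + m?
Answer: -15299879396323/4430887 ≈ -3.4530e+6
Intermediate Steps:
T(U, m) = m + U*m
o = -1/4430887 ≈ -2.2569e-7
o - T(1648, 2094) = -1/4430887 - 2094*(1 + 1648) = -1/4430887 - 2094*1649 = -1/4430887 - 1*3453006 = -1/4430887 - 3453006 = -15299879396323/4430887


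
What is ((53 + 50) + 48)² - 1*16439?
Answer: 6362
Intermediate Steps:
((53 + 50) + 48)² - 1*16439 = (103 + 48)² - 16439 = 151² - 16439 = 22801 - 16439 = 6362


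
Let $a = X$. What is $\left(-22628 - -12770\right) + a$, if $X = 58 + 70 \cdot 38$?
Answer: $-7140$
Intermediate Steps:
$X = 2718$ ($X = 58 + 2660 = 2718$)
$a = 2718$
$\left(-22628 - -12770\right) + a = \left(-22628 - -12770\right) + 2718 = \left(-22628 + 12770\right) + 2718 = -9858 + 2718 = -7140$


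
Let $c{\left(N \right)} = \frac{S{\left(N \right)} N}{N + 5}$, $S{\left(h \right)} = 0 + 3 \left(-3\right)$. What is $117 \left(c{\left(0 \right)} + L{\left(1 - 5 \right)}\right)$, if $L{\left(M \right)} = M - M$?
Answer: $0$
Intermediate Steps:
$S{\left(h \right)} = -9$ ($S{\left(h \right)} = 0 - 9 = -9$)
$c{\left(N \right)} = - \frac{9 N}{5 + N}$ ($c{\left(N \right)} = \frac{\left(-9\right) N}{N + 5} = \frac{\left(-9\right) N}{5 + N} = - \frac{9 N}{5 + N}$)
$L{\left(M \right)} = 0$
$117 \left(c{\left(0 \right)} + L{\left(1 - 5 \right)}\right) = 117 \left(\left(-9\right) 0 \frac{1}{5 + 0} + 0\right) = 117 \left(\left(-9\right) 0 \cdot \frac{1}{5} + 0\right) = 117 \left(0 + 0\right) = 117 \cdot 0 = 0$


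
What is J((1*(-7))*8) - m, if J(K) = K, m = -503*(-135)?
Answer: -67961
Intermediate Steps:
m = 67905
J((1*(-7))*8) - m = (1*(-7))*8 - 1*67905 = -7*8 - 67905 = -56 - 67905 = -67961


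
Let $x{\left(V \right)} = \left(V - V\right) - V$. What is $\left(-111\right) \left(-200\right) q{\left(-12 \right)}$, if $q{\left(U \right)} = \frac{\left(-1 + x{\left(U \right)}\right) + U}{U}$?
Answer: $1850$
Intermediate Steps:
$x{\left(V \right)} = - V$ ($x{\left(V \right)} = 0 - V = - V$)
$q{\left(U \right)} = - \frac{1}{U}$ ($q{\left(U \right)} = \frac{\left(-1 - U\right) + U}{U} = - \frac{1}{U}$)
$\left(-111\right) \left(-200\right) q{\left(-12 \right)} = \left(-111\right) \left(-200\right) \left(- \frac{1}{-12}\right) = 22200 \left(\left(-1\right) \left(- \frac{1}{12}\right)\right) = 22200 \cdot \frac{1}{12} = 1850$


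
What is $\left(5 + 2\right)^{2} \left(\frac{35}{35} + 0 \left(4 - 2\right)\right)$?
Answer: $49$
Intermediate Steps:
$\left(5 + 2\right)^{2} \left(\frac{35}{35} + 0 \left(4 - 2\right)\right) = 7^{2} \left(35 \cdot \frac{1}{35} + 0 \cdot 2\right) = 49 \left(1 + 0\right) = 49 \cdot 1 = 49$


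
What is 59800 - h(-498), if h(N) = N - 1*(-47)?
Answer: 60251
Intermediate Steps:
h(N) = 47 + N (h(N) = N + 47 = 47 + N)
59800 - h(-498) = 59800 - (47 - 498) = 59800 - 1*(-451) = 59800 + 451 = 60251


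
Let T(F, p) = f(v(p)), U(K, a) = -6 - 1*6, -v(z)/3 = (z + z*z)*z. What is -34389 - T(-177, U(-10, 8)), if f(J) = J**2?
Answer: -22615893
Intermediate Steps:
v(z) = -3*z*(z + z**2) (v(z) = -3*(z + z*z)*z = -3*(z + z**2)*z = -3*z*(z + z**2))
U(K, a) = -12 (U(K, a) = -6 - 6 = -12)
T(F, p) = 9*p**4*(-1 - p)**2 (T(F, p) = (3*p**2*(-1 - p))**2 = 9*p**4*(-1 - p)**2)
-34389 - T(-177, U(-10, 8)) = -34389 - 9*(-12)**4*(1 - 12)**2 = -34389 - 9*20736*(-11)**2 = -34389 - 9*20736*121 = -34389 - 1*22581504 = -34389 - 22581504 = -22615893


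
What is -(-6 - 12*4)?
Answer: 54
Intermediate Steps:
-(-6 - 12*4) = -(-6 - 48) = -1*(-54) = 54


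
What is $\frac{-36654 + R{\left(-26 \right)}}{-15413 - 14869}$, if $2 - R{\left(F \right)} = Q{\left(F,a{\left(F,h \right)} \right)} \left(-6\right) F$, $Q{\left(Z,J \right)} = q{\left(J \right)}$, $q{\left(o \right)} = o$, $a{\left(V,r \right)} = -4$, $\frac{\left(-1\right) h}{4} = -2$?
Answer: $\frac{18014}{15141} \approx 1.1897$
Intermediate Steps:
$h = 8$ ($h = \left(-4\right) \left(-2\right) = 8$)
$Q{\left(Z,J \right)} = J$
$R{\left(F \right)} = 2 - 24 F$ ($R{\left(F \right)} = 2 - \left(-4\right) \left(-6\right) F = 2 - 24 F$)
$\frac{-36654 + R{\left(-26 \right)}}{-15413 - 14869} = \frac{-36654 + \left(2 - -624\right)}{-15413 - 14869} = \frac{-36654 + \left(2 + 624\right)}{-30282} = \left(-36654 + 626\right) \left(- \frac{1}{30282}\right) = \left(-36028\right) \left(- \frac{1}{30282}\right) = \frac{18014}{15141}$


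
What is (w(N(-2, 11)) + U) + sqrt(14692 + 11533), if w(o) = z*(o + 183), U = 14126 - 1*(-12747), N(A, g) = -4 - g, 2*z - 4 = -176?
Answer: 12425 + 5*sqrt(1049) ≈ 12587.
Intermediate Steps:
z = -86 (z = 2 + (1/2)*(-176) = 2 - 88 = -86)
U = 26873 (U = 14126 + 12747 = 26873)
w(o) = -15738 - 86*o (w(o) = -86*(o + 183) = -86*(183 + o) = -15738 - 86*o)
(w(N(-2, 11)) + U) + sqrt(14692 + 11533) = ((-15738 - 86*(-4 - 1*11)) + 26873) + sqrt(14692 + 11533) = ((-15738 - 86*(-4 - 11)) + 26873) + sqrt(26225) = ((-15738 - 86*(-15)) + 26873) + 5*sqrt(1049) = ((-15738 + 1290) + 26873) + 5*sqrt(1049) = (-14448 + 26873) + 5*sqrt(1049) = 12425 + 5*sqrt(1049)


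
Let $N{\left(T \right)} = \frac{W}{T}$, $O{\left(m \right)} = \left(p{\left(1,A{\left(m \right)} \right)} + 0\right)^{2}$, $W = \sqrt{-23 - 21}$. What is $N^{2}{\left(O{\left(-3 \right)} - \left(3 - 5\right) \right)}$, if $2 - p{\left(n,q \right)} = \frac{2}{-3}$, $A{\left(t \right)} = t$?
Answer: $- \frac{891}{1681} \approx -0.53004$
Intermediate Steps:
$p{\left(n,q \right)} = \frac{8}{3}$ ($p{\left(n,q \right)} = 2 - \frac{2}{-3} = 2 - 2 \left(- \frac{1}{3}\right) = 2 - - \frac{2}{3} = 2 + \frac{2}{3} = \frac{8}{3}$)
$W = 2 i \sqrt{11}$ ($W = \sqrt{-44} = 2 i \sqrt{11} \approx 6.6332 i$)
$O{\left(m \right)} = \frac{64}{9}$ ($O{\left(m \right)} = \left(\frac{8}{3} + 0\right)^{2} = \left(\frac{8}{3}\right)^{2} = \frac{64}{9}$)
$N{\left(T \right)} = \frac{2 i \sqrt{11}}{T}$
$N^{2}{\left(O{\left(-3 \right)} - \left(3 - 5\right) \right)} = \left(\frac{2 i \sqrt{11}}{\frac{64}{9} - \left(3 - 5\right)}\right)^{2} = \left(\frac{2 i \sqrt{11}}{\frac{64}{9} - -2}\right)^{2} = \left(\frac{2 i \sqrt{11}}{\frac{64}{9} + 2}\right)^{2} = \left(\frac{2 i \sqrt{11}}{\frac{82}{9}}\right)^{2} = \left(2 i \sqrt{11} \cdot \frac{9}{82}\right)^{2} = \left(\frac{9 i \sqrt{11}}{41}\right)^{2} = - \frac{891}{1681}$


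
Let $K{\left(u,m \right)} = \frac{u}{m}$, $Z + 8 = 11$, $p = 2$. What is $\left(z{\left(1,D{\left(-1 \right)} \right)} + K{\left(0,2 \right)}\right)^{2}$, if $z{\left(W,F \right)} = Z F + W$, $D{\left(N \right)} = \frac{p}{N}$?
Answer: $25$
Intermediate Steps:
$Z = 3$ ($Z = -8 + 11 = 3$)
$D{\left(N \right)} = \frac{2}{N}$
$z{\left(W,F \right)} = W + 3 F$ ($z{\left(W,F \right)} = 3 F + W = W + 3 F$)
$\left(z{\left(1,D{\left(-1 \right)} \right)} + K{\left(0,2 \right)}\right)^{2} = \left(\left(1 + 3 \frac{2}{-1}\right) + \frac{0}{2}\right)^{2} = \left(\left(1 + 3 \cdot 2 \left(-1\right)\right) + 0 \cdot \frac{1}{2}\right)^{2} = \left(\left(1 + 3 \left(-2\right)\right) + 0\right)^{2} = \left(\left(1 - 6\right) + 0\right)^{2} = \left(-5 + 0\right)^{2} = \left(-5\right)^{2} = 25$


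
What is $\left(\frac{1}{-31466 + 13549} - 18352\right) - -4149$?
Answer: $- \frac{254475152}{17917} \approx -14203.0$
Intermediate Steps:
$\left(\frac{1}{-31466 + 13549} - 18352\right) - -4149 = \left(\frac{1}{-17917} - 18352\right) + 4149 = \left(- \frac{1}{17917} - 18352\right) + 4149 = - \frac{328812785}{17917} + 4149 = - \frac{254475152}{17917}$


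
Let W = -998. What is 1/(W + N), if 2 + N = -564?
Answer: -1/1564 ≈ -0.00063939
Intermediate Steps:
N = -566 (N = -2 - 564 = -566)
1/(W + N) = 1/(-998 - 566) = 1/(-1564) = -1/1564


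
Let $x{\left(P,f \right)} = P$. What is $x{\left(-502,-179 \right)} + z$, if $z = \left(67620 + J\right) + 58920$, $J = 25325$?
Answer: $151363$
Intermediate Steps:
$z = 151865$ ($z = \left(67620 + 25325\right) + 58920 = 92945 + 58920 = 151865$)
$x{\left(-502,-179 \right)} + z = -502 + 151865 = 151363$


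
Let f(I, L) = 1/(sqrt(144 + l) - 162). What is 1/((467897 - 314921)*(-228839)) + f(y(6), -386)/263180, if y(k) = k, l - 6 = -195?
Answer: -157723124083/6727873085828166480 - I*sqrt(5)/2306246340 ≈ -2.3443e-8 - 9.6957e-10*I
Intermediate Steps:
l = -189 (l = 6 - 195 = -189)
f(I, L) = 1/(-162 + 3*I*sqrt(5)) (f(I, L) = 1/(sqrt(144 - 189) - 162) = 1/(sqrt(-45) - 162) = 1/(3*I*sqrt(5) - 162) = 1/(-162 + 3*I*sqrt(5)))
1/((467897 - 314921)*(-228839)) + f(y(6), -386)/263180 = 1/((467897 - 314921)*(-228839)) + (-18/2921 - I*sqrt(5)/8763)/263180 = -1/228839/152976 + (-18/2921 - I*sqrt(5)/8763)*(1/263180) = (1/152976)*(-1/228839) + (-9/384374390 - I*sqrt(5)/2306246340) = -1/35006874864 + (-9/384374390 - I*sqrt(5)/2306246340) = -157723124083/6727873085828166480 - I*sqrt(5)/2306246340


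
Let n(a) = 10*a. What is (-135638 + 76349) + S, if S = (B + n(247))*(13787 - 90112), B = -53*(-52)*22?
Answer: -4816319439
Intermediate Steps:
B = 60632 (B = 2756*22 = 60632)
S = -4816260150 (S = (60632 + 10*247)*(13787 - 90112) = (60632 + 2470)*(-76325) = 63102*(-76325) = -4816260150)
(-135638 + 76349) + S = (-135638 + 76349) - 4816260150 = -59289 - 4816260150 = -4816319439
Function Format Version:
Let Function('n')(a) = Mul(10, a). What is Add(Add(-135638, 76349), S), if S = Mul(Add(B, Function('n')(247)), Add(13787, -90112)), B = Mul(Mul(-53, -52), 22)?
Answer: -4816319439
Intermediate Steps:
B = 60632 (B = Mul(2756, 22) = 60632)
S = -4816260150 (S = Mul(Add(60632, Mul(10, 247)), Add(13787, -90112)) = Mul(Add(60632, 2470), -76325) = Mul(63102, -76325) = -4816260150)
Add(Add(-135638, 76349), S) = Add(Add(-135638, 76349), -4816260150) = Add(-59289, -4816260150) = -4816319439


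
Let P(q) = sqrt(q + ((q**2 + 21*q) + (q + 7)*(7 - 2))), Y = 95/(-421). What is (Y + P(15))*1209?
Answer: -114855/421 + 1209*sqrt(665) ≈ 30904.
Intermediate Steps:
Y = -95/421 (Y = 95*(-1/421) = -95/421 ≈ -0.22565)
P(q) = sqrt(35 + q**2 + 27*q) (P(q) = sqrt(q + ((q**2 + 21*q) + (7 + q)*5)) = sqrt(q + ((q**2 + 21*q) + (35 + 5*q))) = sqrt(q + (35 + q**2 + 26*q)) = sqrt(35 + q**2 + 27*q))
(Y + P(15))*1209 = (-95/421 + sqrt(35 + 15**2 + 27*15))*1209 = (-95/421 + sqrt(35 + 225 + 405))*1209 = (-95/421 + sqrt(665))*1209 = -114855/421 + 1209*sqrt(665)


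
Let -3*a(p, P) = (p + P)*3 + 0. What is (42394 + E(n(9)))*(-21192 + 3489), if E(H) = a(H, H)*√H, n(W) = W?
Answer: -749545020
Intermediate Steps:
a(p, P) = -P - p (a(p, P) = -((p + P)*3 + 0)/3 = -((P + p)*3 + 0)/3 = -((3*P + 3*p) + 0)/3 = -(3*P + 3*p)/3 = -P - p)
E(H) = -2*H^(3/2) (E(H) = (-H - H)*√H = (-2*H)*√H = -2*H^(3/2))
(42394 + E(n(9)))*(-21192 + 3489) = (42394 - 2*9^(3/2))*(-21192 + 3489) = (42394 - 2*27)*(-17703) = (42394 - 54)*(-17703) = 42340*(-17703) = -749545020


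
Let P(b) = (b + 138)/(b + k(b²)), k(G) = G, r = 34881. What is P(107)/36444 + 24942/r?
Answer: 3501417875911/4896674587728 ≈ 0.71506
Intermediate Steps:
P(b) = (138 + b)/(b + b²) (P(b) = (b + 138)/(b + b²) = (138 + b)/(b + b²))
P(107)/36444 + 24942/r = ((138 + 107)/(107*(1 + 107)))/36444 + 24942/34881 = ((1/107)*245/108)*(1/36444) + 24942*(1/34881) = ((1/107)*(1/108)*245)*(1/36444) + 8314/11627 = (245/11556)*(1/36444) + 8314/11627 = 245/421146864 + 8314/11627 = 3501417875911/4896674587728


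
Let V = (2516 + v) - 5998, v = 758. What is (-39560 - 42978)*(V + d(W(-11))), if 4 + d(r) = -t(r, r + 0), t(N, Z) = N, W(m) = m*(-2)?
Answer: 226979500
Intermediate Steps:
W(m) = -2*m
V = -2724 (V = (2516 + 758) - 5998 = 3274 - 5998 = -2724)
d(r) = -4 - r
(-39560 - 42978)*(V + d(W(-11))) = (-39560 - 42978)*(-2724 + (-4 - (-2)*(-11))) = -82538*(-2724 + (-4 - 1*22)) = -82538*(-2724 + (-4 - 22)) = -82538*(-2724 - 26) = -82538*(-2750) = 226979500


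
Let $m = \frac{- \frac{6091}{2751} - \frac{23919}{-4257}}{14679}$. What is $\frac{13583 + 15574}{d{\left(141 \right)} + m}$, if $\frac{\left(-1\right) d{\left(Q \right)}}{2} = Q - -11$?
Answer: $- \frac{556917722522469}{5806593904570} \approx -95.911$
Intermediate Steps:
$m = \frac{4430198}{19100652417}$ ($m = \left(\left(-6091\right) \frac{1}{2751} - - \frac{7973}{1419}\right) \frac{1}{14679} = \left(- \frac{6091}{2751} + \frac{7973}{1419}\right) \frac{1}{14679} = \frac{4430198}{1301223} \cdot \frac{1}{14679} = \frac{4430198}{19100652417} \approx 0.00023194$)
$d{\left(Q \right)} = -22 - 2 Q$ ($d{\left(Q \right)} = - 2 \left(Q - -11\right) = - 2 \left(Q + 11\right) = - 2 \left(11 + Q\right) = -22 - 2 Q$)
$\frac{13583 + 15574}{d{\left(141 \right)} + m} = \frac{13583 + 15574}{\left(-22 - 282\right) + \frac{4430198}{19100652417}} = \frac{29157}{\left(-22 - 282\right) + \frac{4430198}{19100652417}} = \frac{29157}{-304 + \frac{4430198}{19100652417}} = \frac{29157}{- \frac{5806593904570}{19100652417}} = 29157 \left(- \frac{19100652417}{5806593904570}\right) = - \frac{556917722522469}{5806593904570}$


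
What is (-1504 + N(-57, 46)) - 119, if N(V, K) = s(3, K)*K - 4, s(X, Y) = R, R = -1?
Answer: -1673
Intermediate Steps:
s(X, Y) = -1
N(V, K) = -4 - K (N(V, K) = -K - 4 = -4 - K)
(-1504 + N(-57, 46)) - 119 = (-1504 + (-4 - 1*46)) - 119 = (-1504 + (-4 - 46)) - 119 = (-1504 - 50) - 119 = -1554 - 119 = -1673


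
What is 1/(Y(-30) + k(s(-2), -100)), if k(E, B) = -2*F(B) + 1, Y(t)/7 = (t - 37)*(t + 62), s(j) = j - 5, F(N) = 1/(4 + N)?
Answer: -48/720335 ≈ -6.6636e-5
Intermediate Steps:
s(j) = -5 + j
Y(t) = 7*(-37 + t)*(62 + t) (Y(t) = 7*((t - 37)*(t + 62)) = 7*((-37 + t)*(62 + t)) = 7*(-37 + t)*(62 + t))
k(E, B) = 1 - 2/(4 + B) (k(E, B) = -2/(4 + B) + 1 = 1 - 2/(4 + B))
1/(Y(-30) + k(s(-2), -100)) = 1/((-16058 + 7*(-30)² + 175*(-30)) + (2 - 100)/(4 - 100)) = 1/((-16058 + 7*900 - 5250) - 98/(-96)) = 1/((-16058 + 6300 - 5250) - 1/96*(-98)) = 1/(-15008 + 49/48) = 1/(-720335/48) = -48/720335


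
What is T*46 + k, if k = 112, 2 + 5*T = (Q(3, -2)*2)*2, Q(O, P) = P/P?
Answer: 652/5 ≈ 130.40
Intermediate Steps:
Q(O, P) = 1
T = ⅖ (T = -⅖ + ((1*2)*2)/5 = -⅖ + (2*2)/5 = -⅖ + (⅕)*4 = -⅖ + ⅘ = ⅖ ≈ 0.40000)
T*46 + k = (⅖)*46 + 112 = 92/5 + 112 = 652/5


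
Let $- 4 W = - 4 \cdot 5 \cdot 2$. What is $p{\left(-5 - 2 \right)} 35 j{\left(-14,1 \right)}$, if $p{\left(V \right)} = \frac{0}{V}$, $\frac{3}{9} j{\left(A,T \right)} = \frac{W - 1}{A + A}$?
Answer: $0$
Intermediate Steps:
$W = 10$ ($W = - \frac{\left(-4\right) 5 \cdot 2}{4} = - \frac{\left(-4\right) 10}{4} = \left(- \frac{1}{4}\right) \left(-40\right) = 10$)
$j{\left(A,T \right)} = \frac{27}{2 A}$ ($j{\left(A,T \right)} = 3 \frac{10 - 1}{A + A} = 3 \frac{9}{2 A} = \frac{27}{2 A}$)
$p{\left(V \right)} = 0$
$p{\left(-5 - 2 \right)} 35 j{\left(-14,1 \right)} = 0 \cdot 35 \frac{27}{2 \left(-14\right)} = 0 \cdot \frac{27}{2} \left(- \frac{1}{14}\right) = 0 \left(- \frac{27}{28}\right) = 0$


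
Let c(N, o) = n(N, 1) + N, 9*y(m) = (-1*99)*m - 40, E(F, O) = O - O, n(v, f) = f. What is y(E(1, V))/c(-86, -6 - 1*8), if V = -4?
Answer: 8/153 ≈ 0.052288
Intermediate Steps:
E(F, O) = 0
y(m) = -40/9 - 11*m (y(m) = ((-1*99)*m - 40)/9 = (-99*m - 40)/9 = (-40 - 99*m)/9 = -40/9 - 11*m)
c(N, o) = 1 + N
y(E(1, V))/c(-86, -6 - 1*8) = (-40/9 - 11*0)/(1 - 86) = (-40/9 + 0)/(-85) = -40/9*(-1/85) = 8/153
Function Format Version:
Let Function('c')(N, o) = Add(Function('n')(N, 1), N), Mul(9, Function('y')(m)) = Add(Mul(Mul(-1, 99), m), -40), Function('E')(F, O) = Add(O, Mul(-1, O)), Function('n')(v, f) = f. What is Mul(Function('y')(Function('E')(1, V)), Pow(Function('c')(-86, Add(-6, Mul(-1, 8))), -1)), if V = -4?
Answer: Rational(8, 153) ≈ 0.052288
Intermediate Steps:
Function('E')(F, O) = 0
Function('y')(m) = Add(Rational(-40, 9), Mul(-11, m)) (Function('y')(m) = Mul(Rational(1, 9), Add(Mul(Mul(-1, 99), m), -40)) = Mul(Rational(1, 9), Add(Mul(-99, m), -40)) = Mul(Rational(1, 9), Add(-40, Mul(-99, m))) = Add(Rational(-40, 9), Mul(-11, m)))
Function('c')(N, o) = Add(1, N)
Mul(Function('y')(Function('E')(1, V)), Pow(Function('c')(-86, Add(-6, Mul(-1, 8))), -1)) = Mul(Add(Rational(-40, 9), Mul(-11, 0)), Pow(Add(1, -86), -1)) = Mul(Add(Rational(-40, 9), 0), Pow(-85, -1)) = Mul(Rational(-40, 9), Rational(-1, 85)) = Rational(8, 153)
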